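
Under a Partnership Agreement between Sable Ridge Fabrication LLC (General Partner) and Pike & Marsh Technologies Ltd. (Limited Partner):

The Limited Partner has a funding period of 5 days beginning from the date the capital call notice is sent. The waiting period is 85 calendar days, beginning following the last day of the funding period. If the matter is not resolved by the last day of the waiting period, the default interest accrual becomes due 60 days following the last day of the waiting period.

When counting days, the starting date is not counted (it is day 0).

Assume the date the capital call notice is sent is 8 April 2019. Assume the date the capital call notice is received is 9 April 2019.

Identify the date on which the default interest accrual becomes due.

The last day of the funding period: 8 April 2019 + 5 days = 13 April 2019.
The last day of the waiting period: 13 April 2019 + 85 days = 7 July 2019.
The date on which the default interest accrual becomes due: 7 July 2019 + 60 days = 5 September 2019.

5 September 2019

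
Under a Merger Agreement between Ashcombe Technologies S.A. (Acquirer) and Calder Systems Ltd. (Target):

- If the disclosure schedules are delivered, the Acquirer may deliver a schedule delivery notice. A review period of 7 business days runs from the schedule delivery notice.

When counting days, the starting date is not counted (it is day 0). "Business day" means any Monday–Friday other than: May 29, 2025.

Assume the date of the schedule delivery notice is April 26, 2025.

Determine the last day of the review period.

May 6, 2025

The last day of the review period: counting 7 business days from Saturday, April 26, 2025 (Apr 28, Apr 29, Apr 30, May 1, May 2, May 5, May 6, skipping weekends) reaches Tuesday, May 6, 2025.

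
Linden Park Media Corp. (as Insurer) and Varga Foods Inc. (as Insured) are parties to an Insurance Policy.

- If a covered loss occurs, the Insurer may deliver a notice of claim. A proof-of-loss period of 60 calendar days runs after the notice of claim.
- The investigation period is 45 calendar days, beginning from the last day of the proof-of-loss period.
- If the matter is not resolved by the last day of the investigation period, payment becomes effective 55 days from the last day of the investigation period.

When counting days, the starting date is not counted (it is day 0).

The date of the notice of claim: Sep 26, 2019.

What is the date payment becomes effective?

The last day of the proof-of-loss period: Sep 26, 2019 + 60 days = Nov 25, 2019.
The last day of the investigation period: Nov 25, 2019 + 45 days = Jan 9, 2020.
The date payment becomes effective: 55 calendar days after Jan 9, 2020 is Mar 4, 2020.

Mar 4, 2020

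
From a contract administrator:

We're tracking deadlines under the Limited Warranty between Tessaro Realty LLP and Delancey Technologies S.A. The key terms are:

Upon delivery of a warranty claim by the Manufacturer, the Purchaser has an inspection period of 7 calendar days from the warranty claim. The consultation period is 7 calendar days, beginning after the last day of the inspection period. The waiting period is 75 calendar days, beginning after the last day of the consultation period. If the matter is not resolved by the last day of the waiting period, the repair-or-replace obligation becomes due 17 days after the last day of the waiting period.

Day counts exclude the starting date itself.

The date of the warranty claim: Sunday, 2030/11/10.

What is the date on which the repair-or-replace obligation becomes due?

The last day of the inspection period: 7 calendar days after 2030/11/10 is 2030/11/17.
The last day of the consultation period: 7 calendar days after 2030/11/17 is 2030/11/24.
The last day of the waiting period: 75 calendar days after 2030/11/24 is 2031/02/07.
The date on which the repair-or-replace obligation becomes due: 2031/02/07 + 17 days = 2031/02/24.

2031/02/24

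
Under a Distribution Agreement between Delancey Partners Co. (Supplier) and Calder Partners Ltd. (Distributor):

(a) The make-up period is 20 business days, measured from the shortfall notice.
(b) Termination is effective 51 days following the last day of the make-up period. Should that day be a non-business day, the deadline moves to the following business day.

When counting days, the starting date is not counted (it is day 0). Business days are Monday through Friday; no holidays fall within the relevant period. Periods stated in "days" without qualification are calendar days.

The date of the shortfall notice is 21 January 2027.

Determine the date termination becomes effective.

The last day of the make-up period: counting 20 business days from Thursday, 21 January 2027 (Jan 22, Jan 25, Jan 26, Jan 27, …, Feb 16, Feb 17, Feb 18, skipping weekends) reaches Thursday, 18 February 2027.
The date termination becomes effective: 18 February 2027 + 51 days = 10 April 2027. That falls on a Saturday, so it rolls to the next business day, Monday, 12 April 2027.

12 April 2027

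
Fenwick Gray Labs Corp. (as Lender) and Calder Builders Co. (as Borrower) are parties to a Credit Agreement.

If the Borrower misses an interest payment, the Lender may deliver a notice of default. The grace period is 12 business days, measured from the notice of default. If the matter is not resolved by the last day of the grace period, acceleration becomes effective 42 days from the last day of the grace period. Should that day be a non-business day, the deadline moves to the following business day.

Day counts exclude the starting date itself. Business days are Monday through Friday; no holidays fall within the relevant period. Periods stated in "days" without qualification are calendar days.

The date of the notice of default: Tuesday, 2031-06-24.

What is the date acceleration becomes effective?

The last day of the grace period: 12 business days after Tuesday, 2031-06-24, skipping weekends — Jun 25, Jun 26, Jun 27, Jun 30, …, Jul 8, Jul 9, Jul 10 — lands on Thursday, 2031-07-10.
The date acceleration becomes effective: 42 calendar days after 2031-07-10 is 2031-08-21. 2031-08-21 is a Thursday, so no roll-forward applies.

2031-08-21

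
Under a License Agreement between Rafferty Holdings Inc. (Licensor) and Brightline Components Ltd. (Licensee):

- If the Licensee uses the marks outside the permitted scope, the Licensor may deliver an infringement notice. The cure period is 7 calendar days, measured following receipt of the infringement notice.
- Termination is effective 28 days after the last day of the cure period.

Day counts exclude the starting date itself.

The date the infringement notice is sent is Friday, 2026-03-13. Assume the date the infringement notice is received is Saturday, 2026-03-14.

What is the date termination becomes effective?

2026-04-18

The last day of the cure period: 7 calendar days after 2026-03-14 is 2026-03-21.
The date termination becomes effective: 28 calendar days after 2026-03-21 is 2026-04-18.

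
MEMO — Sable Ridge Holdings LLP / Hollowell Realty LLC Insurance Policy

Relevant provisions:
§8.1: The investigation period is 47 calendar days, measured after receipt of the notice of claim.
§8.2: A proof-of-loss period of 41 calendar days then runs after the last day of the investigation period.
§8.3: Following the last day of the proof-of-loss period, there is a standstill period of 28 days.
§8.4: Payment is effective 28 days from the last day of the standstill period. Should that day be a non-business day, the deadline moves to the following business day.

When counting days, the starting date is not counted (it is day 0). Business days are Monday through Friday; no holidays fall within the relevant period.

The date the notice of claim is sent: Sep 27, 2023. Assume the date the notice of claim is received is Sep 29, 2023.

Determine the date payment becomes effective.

Feb 20, 2024

Adding 47 calendar days to Sep 29, 2023 gives Nov 15, 2023, which is the last day of the investigation period.
The last day of the proof-of-loss period: 41 calendar days after Nov 15, 2023 is Dec 26, 2023.
The last day of the standstill period: 28 calendar days after Dec 26, 2023 is Jan 23, 2024.
The date payment becomes effective: 28 calendar days after Jan 23, 2024 is Feb 20, 2024. Feb 20, 2024 is a Tuesday, so no roll-forward applies.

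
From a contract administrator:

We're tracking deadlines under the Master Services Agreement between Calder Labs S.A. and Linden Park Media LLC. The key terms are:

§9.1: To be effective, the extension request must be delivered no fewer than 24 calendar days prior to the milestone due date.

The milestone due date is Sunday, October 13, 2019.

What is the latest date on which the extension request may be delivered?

September 19, 2019

October 13, 2019 minus 24 days is September 19, 2019.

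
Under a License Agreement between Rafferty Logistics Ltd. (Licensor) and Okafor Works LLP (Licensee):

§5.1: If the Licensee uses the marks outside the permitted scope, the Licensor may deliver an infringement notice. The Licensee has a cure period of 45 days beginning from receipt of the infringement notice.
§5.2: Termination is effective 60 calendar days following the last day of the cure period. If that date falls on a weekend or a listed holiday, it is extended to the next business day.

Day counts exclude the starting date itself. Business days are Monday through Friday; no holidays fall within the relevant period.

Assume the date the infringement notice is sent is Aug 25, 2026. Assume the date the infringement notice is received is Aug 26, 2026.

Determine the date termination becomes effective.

Adding 45 calendar days to Aug 26, 2026 gives Oct 10, 2026, which is the last day of the cure period.
The date termination becomes effective: Oct 10, 2026 + 60 days = Dec 9, 2026. Dec 9, 2026 is a Wednesday, so no roll-forward applies.

Dec 9, 2026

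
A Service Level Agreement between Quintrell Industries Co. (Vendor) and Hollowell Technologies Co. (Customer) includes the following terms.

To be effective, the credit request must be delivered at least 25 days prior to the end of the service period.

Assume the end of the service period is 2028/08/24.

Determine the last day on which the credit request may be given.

Counting back 25 calendar days from 2028/08/24 gives 2028/07/30.

2028/07/30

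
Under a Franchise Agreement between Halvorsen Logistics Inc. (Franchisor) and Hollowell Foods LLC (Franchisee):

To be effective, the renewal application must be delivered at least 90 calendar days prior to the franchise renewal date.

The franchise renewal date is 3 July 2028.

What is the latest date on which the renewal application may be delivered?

Counting back 90 calendar days from 3 July 2028 gives 4 April 2028.

4 April 2028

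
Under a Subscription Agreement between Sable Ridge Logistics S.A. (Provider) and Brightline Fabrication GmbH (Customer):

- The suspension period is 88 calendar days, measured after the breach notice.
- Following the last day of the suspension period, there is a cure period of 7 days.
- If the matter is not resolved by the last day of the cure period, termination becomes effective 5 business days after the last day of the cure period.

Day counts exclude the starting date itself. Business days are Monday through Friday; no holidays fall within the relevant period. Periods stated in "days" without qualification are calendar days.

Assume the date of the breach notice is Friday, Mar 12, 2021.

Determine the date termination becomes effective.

Adding 88 calendar days to Mar 12, 2021 gives Jun 8, 2021, which is the last day of the suspension period.
The last day of the cure period: 7 calendar days after Jun 8, 2021 is Jun 15, 2021.
From Tuesday, Jun 15, 2021, 5 business days (Jun 16, Jun 17, Jun 18, Jun 21, Jun 22, skipping weekends) brings us to Tuesday, Jun 22, 2021, which is the date termination becomes effective.

Jun 22, 2021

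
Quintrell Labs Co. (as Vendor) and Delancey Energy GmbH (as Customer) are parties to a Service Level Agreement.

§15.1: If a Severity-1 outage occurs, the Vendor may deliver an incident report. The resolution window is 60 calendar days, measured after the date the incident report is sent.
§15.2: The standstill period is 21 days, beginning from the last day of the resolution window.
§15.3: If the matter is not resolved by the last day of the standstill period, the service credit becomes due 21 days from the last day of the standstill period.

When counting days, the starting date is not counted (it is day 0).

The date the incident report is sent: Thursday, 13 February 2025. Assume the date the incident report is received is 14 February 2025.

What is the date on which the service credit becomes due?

26 May 2025

Adding 60 calendar days to 13 February 2025 gives 14 April 2025, which is the last day of the resolution window.
The last day of the standstill period: 14 April 2025 + 21 days = 5 May 2025.
The date on which the service credit becomes due: 21 calendar days after 5 May 2025 is 26 May 2025.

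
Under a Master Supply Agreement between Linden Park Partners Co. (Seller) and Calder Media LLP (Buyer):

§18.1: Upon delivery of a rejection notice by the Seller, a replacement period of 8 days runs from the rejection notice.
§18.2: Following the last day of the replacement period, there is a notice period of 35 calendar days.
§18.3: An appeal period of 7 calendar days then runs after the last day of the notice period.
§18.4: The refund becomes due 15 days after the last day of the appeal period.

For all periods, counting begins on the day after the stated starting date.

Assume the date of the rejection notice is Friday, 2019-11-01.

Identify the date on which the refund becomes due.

Adding 8 calendar days to 2019-11-01 gives 2019-11-09, which is the last day of the replacement period.
The last day of the notice period: 35 calendar days after 2019-11-09 is 2019-12-14.
The last day of the appeal period: 2019-12-14 + 7 days = 2019-12-21.
Adding 15 calendar days to 2019-12-21 gives 2020-01-05, which is the date on which the refund becomes due.

2020-01-05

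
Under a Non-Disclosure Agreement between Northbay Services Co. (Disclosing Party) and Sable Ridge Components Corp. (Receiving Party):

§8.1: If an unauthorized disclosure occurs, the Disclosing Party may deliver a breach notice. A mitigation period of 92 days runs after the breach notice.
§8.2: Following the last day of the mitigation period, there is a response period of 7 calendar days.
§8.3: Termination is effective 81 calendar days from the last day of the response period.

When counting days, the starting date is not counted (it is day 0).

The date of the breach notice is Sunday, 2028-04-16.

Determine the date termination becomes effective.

The last day of the mitigation period: 2028-04-16 + 92 days = 2028-07-17.
The last day of the response period: 7 calendar days after 2028-07-17 is 2028-07-24.
Adding 81 calendar days to 2028-07-24 gives 2028-10-13, which is the date termination becomes effective.

2028-10-13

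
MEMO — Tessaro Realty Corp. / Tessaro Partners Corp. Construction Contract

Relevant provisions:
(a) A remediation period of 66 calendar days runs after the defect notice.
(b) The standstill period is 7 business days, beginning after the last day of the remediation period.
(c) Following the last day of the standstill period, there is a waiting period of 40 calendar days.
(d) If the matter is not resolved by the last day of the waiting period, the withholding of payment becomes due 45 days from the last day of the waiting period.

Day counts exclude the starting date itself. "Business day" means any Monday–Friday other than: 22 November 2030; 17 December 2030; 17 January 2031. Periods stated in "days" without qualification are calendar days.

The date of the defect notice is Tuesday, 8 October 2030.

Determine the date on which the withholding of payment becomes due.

20 March 2031

Adding 66 calendar days to 8 October 2030 gives 13 December 2030, which is the last day of the remediation period.
The last day of the standstill period: 7 business days after Friday, 13 December 2030, skipping weekends and the listed holiday on Dec 17 — Dec 16, Dec 18, Dec 19, Dec 20, Dec 23, Dec 24, Dec 25 — lands on Wednesday, 25 December 2030.
The last day of the waiting period: 25 December 2030 + 40 days = 3 February 2031.
The date on which the withholding of payment becomes due: 45 calendar days after 3 February 2031 is 20 March 2031.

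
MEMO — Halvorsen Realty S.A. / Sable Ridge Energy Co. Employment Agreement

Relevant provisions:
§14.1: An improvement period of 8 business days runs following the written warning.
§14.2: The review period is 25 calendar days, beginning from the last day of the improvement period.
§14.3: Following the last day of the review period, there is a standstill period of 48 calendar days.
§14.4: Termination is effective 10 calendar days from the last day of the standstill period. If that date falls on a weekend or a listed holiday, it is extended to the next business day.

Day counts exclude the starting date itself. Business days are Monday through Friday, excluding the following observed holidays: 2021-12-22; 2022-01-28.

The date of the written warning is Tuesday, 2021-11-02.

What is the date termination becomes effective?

The last day of the improvement period: counting 8 business days from Tuesday, 2021-11-02 (Nov 3, Nov 4, Nov 5, Nov 8, Nov 9, Nov 10, Nov 11, Nov 12, skipping weekends) reaches Friday, 2021-11-12.
Adding 25 calendar days to 2021-11-12 gives 2021-12-07, which is the last day of the review period.
The last day of the standstill period: 2021-12-07 + 48 days = 2022-01-24.
The date termination becomes effective: 10 calendar days after 2022-01-24 is 2022-02-03. 2022-02-03 is a Thursday and is not a listed holiday, so no roll-forward applies.

2022-02-03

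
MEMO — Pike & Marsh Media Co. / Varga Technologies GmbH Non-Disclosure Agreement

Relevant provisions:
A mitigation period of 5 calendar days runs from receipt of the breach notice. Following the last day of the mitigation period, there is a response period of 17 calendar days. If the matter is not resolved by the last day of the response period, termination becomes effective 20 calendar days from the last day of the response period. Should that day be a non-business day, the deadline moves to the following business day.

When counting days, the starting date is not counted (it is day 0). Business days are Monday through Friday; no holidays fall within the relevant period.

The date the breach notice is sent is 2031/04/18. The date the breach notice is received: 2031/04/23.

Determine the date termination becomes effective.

2031/06/04

The last day of the mitigation period: 5 calendar days after 2031/04/23 is 2031/04/28.
Adding 17 calendar days to 2031/04/28 gives 2031/05/15, which is the last day of the response period.
Adding 20 calendar days to 2031/05/15 gives 2031/06/04, which is the date termination becomes effective. 2031/06/04 is a Wednesday, so no roll-forward applies.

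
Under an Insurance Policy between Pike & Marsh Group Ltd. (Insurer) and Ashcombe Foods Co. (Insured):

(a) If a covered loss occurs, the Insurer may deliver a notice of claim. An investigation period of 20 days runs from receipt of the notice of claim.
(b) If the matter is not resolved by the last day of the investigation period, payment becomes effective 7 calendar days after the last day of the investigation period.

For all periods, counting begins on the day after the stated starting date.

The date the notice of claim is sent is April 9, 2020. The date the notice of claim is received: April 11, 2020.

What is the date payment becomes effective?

The last day of the investigation period: April 11, 2020 + 20 days = May 1, 2020.
Adding 7 calendar days to May 1, 2020 gives May 8, 2020, which is the date payment becomes effective.

May 8, 2020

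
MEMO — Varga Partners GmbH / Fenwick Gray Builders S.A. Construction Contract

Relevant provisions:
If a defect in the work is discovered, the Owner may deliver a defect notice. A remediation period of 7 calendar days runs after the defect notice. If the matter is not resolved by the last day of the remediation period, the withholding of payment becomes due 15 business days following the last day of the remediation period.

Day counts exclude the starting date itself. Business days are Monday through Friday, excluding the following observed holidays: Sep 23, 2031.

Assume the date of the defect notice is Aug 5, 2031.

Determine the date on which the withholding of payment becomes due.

Sep 2, 2031

The last day of the remediation period: 7 calendar days after Aug 5, 2031 is Aug 12, 2031.
From Tuesday, Aug 12, 2031, 15 business days (Aug 13, Aug 14, Aug 15, Aug 18, …, Aug 29, Sep 1, Sep 2, skipping weekends) brings us to Tuesday, Sep 2, 2031, which is the date on which the withholding of payment becomes due.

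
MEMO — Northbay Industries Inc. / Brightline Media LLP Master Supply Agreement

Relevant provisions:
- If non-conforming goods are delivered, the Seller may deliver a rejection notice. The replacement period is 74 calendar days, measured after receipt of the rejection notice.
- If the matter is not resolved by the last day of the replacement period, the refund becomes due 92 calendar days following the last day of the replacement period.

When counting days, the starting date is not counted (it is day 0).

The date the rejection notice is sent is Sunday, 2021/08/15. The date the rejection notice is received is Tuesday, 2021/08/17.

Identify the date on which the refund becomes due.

The last day of the replacement period: 74 calendar days after 2021/08/17 is 2021/10/30.
The date on which the refund becomes due: 92 calendar days after 2021/10/30 is 2022/01/30.

2022/01/30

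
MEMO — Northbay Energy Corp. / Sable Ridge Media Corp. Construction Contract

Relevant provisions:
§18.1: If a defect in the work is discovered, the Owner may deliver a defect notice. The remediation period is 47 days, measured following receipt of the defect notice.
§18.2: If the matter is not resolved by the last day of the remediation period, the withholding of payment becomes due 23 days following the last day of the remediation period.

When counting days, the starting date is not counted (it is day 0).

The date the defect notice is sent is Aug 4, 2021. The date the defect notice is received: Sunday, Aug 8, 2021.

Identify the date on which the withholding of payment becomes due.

The last day of the remediation period: 47 calendar days after Aug 8, 2021 is Sep 24, 2021.
The date on which the withholding of payment becomes due: 23 calendar days after Sep 24, 2021 is Oct 17, 2021.

Oct 17, 2021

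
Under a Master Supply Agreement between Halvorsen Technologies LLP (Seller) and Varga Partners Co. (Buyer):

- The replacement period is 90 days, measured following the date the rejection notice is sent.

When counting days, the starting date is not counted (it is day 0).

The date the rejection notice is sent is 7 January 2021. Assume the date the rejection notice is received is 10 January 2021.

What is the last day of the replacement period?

The last day of the replacement period: 7 January 2021 + 90 days = 7 April 2021.

7 April 2021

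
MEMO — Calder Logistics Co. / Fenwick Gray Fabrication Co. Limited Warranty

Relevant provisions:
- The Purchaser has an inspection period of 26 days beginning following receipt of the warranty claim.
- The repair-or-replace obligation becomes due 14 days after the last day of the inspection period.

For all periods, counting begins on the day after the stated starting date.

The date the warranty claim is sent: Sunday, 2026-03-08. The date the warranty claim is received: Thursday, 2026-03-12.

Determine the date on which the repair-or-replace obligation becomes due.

The last day of the inspection period: 2026-03-12 + 26 days = 2026-04-07.
Adding 14 calendar days to 2026-04-07 gives 2026-04-21, which is the date on which the repair-or-replace obligation becomes due.

2026-04-21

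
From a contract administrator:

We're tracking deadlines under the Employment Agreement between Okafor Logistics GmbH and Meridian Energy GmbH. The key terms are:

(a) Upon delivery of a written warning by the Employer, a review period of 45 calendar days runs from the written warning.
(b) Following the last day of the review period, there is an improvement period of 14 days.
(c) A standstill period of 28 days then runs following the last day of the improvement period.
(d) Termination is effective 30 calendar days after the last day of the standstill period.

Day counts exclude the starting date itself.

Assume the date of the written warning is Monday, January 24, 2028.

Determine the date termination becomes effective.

May 20, 2028

Adding 45 calendar days to January 24, 2028 gives March 9, 2028, which is the last day of the review period.
Adding 14 calendar days to March 9, 2028 gives March 23, 2028, which is the last day of the improvement period.
The last day of the standstill period: March 23, 2028 + 28 days = April 20, 2028.
The date termination becomes effective: April 20, 2028 + 30 days = May 20, 2028.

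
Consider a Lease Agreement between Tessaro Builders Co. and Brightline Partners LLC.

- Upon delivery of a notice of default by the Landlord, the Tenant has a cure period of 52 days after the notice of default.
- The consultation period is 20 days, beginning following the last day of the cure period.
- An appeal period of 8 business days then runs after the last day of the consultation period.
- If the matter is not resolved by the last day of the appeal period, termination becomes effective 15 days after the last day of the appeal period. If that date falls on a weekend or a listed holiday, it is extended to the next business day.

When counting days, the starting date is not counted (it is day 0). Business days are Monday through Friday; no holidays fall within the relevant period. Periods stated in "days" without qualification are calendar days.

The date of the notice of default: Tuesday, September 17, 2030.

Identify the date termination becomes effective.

December 25, 2030

Adding 52 calendar days to September 17, 2030 gives November 8, 2030, which is the last day of the cure period.
The last day of the consultation period: November 8, 2030 + 20 days = November 28, 2030.
From Thursday, November 28, 2030, 8 business days (Nov 29, Dec 2, Dec 3, Dec 4, Dec 5, Dec 6, Dec 9, Dec 10, skipping weekends) brings us to Tuesday, December 10, 2030, which is the last day of the appeal period.
The date termination becomes effective: December 10, 2030 + 15 days = December 25, 2030. December 25, 2030 is a Wednesday, so no roll-forward applies.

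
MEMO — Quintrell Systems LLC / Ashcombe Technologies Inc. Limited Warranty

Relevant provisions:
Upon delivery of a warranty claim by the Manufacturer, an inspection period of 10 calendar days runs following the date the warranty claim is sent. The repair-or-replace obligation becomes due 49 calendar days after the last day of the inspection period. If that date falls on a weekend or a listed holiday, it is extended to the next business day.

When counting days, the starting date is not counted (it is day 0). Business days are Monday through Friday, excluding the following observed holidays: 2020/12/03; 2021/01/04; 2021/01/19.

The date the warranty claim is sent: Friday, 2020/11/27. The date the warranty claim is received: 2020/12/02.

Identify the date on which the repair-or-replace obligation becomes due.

The last day of the inspection period: 10 calendar days after 2020/11/27 is 2020/12/07.
The date on which the repair-or-replace obligation becomes due: 2020/12/07 + 49 days = 2021/01/25. 2021/01/25 is a Monday and is not a listed holiday, so no roll-forward applies.

2021/01/25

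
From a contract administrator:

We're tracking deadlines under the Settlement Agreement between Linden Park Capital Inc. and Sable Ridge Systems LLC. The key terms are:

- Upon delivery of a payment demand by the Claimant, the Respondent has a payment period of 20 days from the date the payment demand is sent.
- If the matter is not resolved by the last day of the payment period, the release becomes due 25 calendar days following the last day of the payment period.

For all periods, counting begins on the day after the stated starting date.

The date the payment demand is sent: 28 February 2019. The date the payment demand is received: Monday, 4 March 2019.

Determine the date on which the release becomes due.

14 April 2019

The last day of the payment period: 28 February 2019 + 20 days = 20 March 2019.
Adding 25 calendar days to 20 March 2019 gives 14 April 2019, which is the date on which the release becomes due.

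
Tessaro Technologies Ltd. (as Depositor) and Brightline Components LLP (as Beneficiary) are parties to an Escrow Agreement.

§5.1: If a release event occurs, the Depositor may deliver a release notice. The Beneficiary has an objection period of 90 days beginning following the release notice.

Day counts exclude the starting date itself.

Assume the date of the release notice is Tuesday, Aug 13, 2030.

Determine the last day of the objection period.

Nov 11, 2030

Adding 90 calendar days to Aug 13, 2030 gives Nov 11, 2030, which is the last day of the objection period.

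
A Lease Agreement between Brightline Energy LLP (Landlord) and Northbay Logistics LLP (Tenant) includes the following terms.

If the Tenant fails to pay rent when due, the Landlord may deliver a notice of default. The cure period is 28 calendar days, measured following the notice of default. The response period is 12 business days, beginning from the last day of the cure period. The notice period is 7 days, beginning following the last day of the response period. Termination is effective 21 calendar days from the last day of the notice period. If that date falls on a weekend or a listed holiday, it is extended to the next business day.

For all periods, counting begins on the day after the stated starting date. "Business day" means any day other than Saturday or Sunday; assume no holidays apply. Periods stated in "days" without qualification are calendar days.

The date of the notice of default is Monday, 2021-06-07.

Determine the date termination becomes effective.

2021-08-18

The last day of the cure period: 2021-06-07 + 28 days = 2021-07-05.
The last day of the response period: counting 12 business days from Monday, 2021-07-05 (Jul 6, Jul 7, Jul 8, Jul 9, …, Jul 19, Jul 20, Jul 21, skipping weekends) reaches Wednesday, 2021-07-21.
Adding 7 calendar days to 2021-07-21 gives 2021-07-28, which is the last day of the notice period.
Adding 21 calendar days to 2021-07-28 gives 2021-08-18, which is the date termination becomes effective. 2021-08-18 is a Wednesday, so no roll-forward applies.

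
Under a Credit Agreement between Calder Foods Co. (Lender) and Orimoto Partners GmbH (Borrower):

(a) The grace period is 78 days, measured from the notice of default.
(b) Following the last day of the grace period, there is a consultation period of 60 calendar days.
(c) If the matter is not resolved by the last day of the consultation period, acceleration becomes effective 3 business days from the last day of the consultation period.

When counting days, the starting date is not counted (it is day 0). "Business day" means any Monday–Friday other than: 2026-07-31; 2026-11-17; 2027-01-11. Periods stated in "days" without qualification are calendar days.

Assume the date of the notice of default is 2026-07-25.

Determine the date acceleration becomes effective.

2026-12-15

The last day of the grace period: 78 calendar days after 2026-07-25 is 2026-10-11.
The last day of the consultation period: 60 calendar days after 2026-10-11 is 2026-12-10.
The date acceleration becomes effective: counting 3 business days from Thursday, 2026-12-10 (Dec 11, Dec 14, Dec 15, skipping weekends) reaches Tuesday, 2026-12-15.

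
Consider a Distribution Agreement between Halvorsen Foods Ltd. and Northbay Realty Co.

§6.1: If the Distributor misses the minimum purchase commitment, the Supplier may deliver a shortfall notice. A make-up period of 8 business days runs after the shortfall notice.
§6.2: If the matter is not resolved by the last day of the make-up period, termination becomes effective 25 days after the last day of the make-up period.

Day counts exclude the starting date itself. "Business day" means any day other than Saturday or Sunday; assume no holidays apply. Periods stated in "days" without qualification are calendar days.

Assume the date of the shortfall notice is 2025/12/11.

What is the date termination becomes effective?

The last day of the make-up period: 8 business days after Thursday, 2025/12/11, skipping weekends — Dec 12, Dec 15, Dec 16, Dec 17, Dec 18, Dec 19, Dec 22, Dec 23 — lands on Tuesday, 2025/12/23.
The date termination becomes effective: 25 calendar days after 2025/12/23 is 2026/01/17.

2026/01/17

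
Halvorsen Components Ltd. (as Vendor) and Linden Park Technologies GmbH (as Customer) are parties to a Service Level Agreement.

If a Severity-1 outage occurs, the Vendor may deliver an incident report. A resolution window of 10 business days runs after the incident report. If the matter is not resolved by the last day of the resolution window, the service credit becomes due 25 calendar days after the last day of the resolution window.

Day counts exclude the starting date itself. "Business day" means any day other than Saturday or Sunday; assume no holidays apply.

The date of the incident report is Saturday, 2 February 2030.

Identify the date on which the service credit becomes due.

The last day of the resolution window: 10 business days after Saturday, 2 February 2030, skipping weekends — Feb 4, Feb 5, Feb 6, Feb 7, Feb 8, Feb 11, Feb 12, Feb 13, Feb 14, Feb 15 — lands on Friday, 15 February 2030.
The date on which the service credit becomes due: 15 February 2030 + 25 days = 12 March 2030.

12 March 2030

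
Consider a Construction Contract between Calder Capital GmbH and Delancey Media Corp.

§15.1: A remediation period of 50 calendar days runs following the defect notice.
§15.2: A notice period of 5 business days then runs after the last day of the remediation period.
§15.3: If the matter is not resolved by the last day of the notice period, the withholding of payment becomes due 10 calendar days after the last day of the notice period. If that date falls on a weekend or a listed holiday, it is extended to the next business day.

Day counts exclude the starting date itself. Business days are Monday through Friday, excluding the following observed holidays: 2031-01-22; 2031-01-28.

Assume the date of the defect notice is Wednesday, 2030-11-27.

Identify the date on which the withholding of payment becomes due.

2031-02-03

The last day of the remediation period: 50 calendar days after 2030-11-27 is 2031-01-16.
From Thursday, 2031-01-16, 5 business days (Jan 17, Jan 20, Jan 21, Jan 23, Jan 24, skipping weekends and the listed holiday on Jan 22) brings us to Friday, 2031-01-24, which is the last day of the notice period.
Adding 10 calendar days to 2031-01-24 gives 2031-02-03, which is the date on which the withholding of payment becomes due. 2031-02-03 is a Monday and is not a listed holiday, so no roll-forward applies.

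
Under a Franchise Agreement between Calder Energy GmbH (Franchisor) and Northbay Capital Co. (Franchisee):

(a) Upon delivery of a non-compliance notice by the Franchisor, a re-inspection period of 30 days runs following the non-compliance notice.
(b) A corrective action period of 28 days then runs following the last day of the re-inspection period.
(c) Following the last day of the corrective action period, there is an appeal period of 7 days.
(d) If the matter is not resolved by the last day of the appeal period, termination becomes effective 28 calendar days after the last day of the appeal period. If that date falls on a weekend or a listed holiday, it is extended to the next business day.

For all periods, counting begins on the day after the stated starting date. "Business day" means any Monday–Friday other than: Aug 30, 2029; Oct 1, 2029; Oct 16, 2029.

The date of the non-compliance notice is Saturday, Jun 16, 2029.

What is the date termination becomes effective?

Adding 30 calendar days to Jun 16, 2029 gives Jul 16, 2029, which is the last day of the re-inspection period.
The last day of the corrective action period: Jul 16, 2029 + 28 days = Aug 13, 2029.
The last day of the appeal period: Aug 13, 2029 + 7 days = Aug 20, 2029.
The date termination becomes effective: 28 calendar days after Aug 20, 2029 is Sep 17, 2029. Sep 17, 2029 is a Monday and is not a listed holiday, so no roll-forward applies.

Sep 17, 2029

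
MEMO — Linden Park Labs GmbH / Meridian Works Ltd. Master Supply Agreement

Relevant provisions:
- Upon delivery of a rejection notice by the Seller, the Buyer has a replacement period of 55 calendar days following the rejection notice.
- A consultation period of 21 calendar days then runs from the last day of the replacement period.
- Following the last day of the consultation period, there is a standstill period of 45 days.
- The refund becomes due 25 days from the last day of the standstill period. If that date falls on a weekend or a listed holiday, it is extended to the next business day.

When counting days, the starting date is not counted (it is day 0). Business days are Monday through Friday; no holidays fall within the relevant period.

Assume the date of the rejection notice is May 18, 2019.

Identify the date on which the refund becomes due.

Oct 11, 2019

The last day of the replacement period: May 18, 2019 + 55 days = Jul 12, 2019.
The last day of the consultation period: Jul 12, 2019 + 21 days = Aug 2, 2019.
Adding 45 calendar days to Aug 2, 2019 gives Sep 16, 2019, which is the last day of the standstill period.
Adding 25 calendar days to Sep 16, 2019 gives Oct 11, 2019, which is the date on which the refund becomes due. Oct 11, 2019 is a Friday, so no roll-forward applies.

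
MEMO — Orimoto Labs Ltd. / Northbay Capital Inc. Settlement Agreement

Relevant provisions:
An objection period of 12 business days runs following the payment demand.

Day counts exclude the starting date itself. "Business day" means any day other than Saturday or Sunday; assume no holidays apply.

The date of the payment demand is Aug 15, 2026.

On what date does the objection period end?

The last day of the objection period: 12 business days after Saturday, Aug 15, 2026, skipping weekends — Aug 17, Aug 18, Aug 19, Aug 20, …, Aug 28, Aug 31, Sep 1 — lands on Tuesday, Sep 1, 2026.

Sep 1, 2026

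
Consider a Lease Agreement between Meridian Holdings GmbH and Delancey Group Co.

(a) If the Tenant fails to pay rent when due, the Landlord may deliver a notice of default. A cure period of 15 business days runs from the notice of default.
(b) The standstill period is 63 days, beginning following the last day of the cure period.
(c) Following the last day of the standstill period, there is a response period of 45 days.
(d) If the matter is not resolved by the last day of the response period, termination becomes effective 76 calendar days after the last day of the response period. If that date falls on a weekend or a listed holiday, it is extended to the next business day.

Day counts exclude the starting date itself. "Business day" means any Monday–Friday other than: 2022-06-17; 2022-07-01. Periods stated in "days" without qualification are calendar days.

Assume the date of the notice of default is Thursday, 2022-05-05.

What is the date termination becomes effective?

From Thursday, 2022-05-05, 15 business days (May 6, May 9, May 10, May 11, …, May 24, May 25, May 26, skipping weekends) brings us to Thursday, 2022-05-26, which is the last day of the cure period.
The last day of the standstill period: 2022-05-26 + 63 days = 2022-07-28.
The last day of the response period: 2022-07-28 + 45 days = 2022-09-11.
Adding 76 calendar days to 2022-09-11 gives 2022-11-26, which is the date termination becomes effective. That falls on a Saturday, so it rolls to the next business day, Monday, 2022-11-28.

2022-11-28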